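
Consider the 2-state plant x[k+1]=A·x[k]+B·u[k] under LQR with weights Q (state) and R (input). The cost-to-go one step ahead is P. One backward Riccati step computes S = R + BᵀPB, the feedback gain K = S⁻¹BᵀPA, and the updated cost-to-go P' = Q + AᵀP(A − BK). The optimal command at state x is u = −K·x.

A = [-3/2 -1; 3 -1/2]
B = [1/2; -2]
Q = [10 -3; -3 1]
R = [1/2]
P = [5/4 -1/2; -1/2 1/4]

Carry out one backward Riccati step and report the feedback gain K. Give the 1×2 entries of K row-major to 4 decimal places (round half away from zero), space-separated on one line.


-1.6667 -0.4444

BᵀP = [1.6250 -0.7500]
S = R + BᵀPB = [1/2] + [2.3125] = [2.8125]
BᵀPA = [-4.6875 -1.2500]
K = S⁻¹·BᵀPA = [-1.6667 -0.4444]
A−BK = [-0.6667 -0.7778; -0.3333 -1.3889]
AᵀP(A−BK) = [1.7500 0.5417; 0.5417 0.2569]
P' = Q + AᵀP(A−BK) = [11.7500 -2.4583; -2.4583 1.2569]
tr(P') = 13.0069


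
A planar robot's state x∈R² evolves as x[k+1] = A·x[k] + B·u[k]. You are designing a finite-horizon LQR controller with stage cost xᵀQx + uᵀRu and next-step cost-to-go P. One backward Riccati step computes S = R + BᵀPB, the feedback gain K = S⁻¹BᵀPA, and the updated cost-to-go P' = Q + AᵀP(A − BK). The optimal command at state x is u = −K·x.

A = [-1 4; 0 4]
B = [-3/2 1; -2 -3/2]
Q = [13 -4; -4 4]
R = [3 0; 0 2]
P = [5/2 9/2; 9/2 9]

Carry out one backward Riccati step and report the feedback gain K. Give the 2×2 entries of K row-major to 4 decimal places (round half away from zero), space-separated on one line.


BᵀP = [-12.7500 -24.7500; -4.2500 -9.0000]
S = R + BᵀPB = [3 0; 0 2] + [68.6250 24.3750; 24.3750 9.2500] = [71.6250 24.3750; 24.3750 11.2500]
BᵀPA = [12.7500 -150.0000; 4.2500 -53.0000]
K = S⁻¹·BᵀPA = [0.1883 -1.8693; -0.0301 -0.6609]
A−BK = [-0.6875 1.8569; 0.3313 -0.7300]
AᵀP(A−BK) = [0.2277 -1.3573; -1.3573 12.5732]
P' = Q + AᵀP(A−BK) = [13.2277 -5.3573; -5.3573 16.5732]
tr(P') = 29.8009

0.1883 -1.8693 -0.0301 -0.6609


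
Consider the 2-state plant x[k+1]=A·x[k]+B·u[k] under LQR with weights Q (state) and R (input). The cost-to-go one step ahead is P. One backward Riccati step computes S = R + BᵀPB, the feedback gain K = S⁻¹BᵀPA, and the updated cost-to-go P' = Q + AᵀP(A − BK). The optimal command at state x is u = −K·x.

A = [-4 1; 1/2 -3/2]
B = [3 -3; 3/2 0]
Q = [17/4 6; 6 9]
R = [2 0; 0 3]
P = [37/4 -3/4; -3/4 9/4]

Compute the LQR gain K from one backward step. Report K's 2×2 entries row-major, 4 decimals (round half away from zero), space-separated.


BᵀP = [26.6250 1.1250; -27.7500 2.2500]
S = R + BᵀPB = [2 0; 0 3] + [81.5625 -79.8750; -79.8750 83.2500] = [83.5625 -79.8750; -79.8750 86.2500]
BᵀPA = [-105.9375 24.9375; 112.1250 -31.1250]
K = S⁻¹·BᵀPA = [-0.2189 -0.4053; 1.0972 -0.7362]
A−BK = [-0.0515 0.0073; 0.8284 -0.8921]
AᵀP(A−BK) = [5.3402 -3.9510; -3.9510 3.7552]
P' = Q + AᵀP(A−BK) = [9.5902 2.0490; 2.0490 12.7552]
tr(P') = 22.3454

-0.2189 -0.4053 1.0972 -0.7362


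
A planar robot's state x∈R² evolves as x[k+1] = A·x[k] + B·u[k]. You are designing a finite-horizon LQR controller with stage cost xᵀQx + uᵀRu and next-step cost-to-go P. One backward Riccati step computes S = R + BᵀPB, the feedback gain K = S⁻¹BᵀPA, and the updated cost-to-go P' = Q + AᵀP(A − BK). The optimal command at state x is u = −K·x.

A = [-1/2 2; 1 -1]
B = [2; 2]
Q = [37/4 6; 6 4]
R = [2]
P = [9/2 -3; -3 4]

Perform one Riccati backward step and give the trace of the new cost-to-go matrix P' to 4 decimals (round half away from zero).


BᵀP = [3.0000 2.0000]
S = R + BᵀPB = [2] + [10.0000] = [12.0000]
BᵀPA = [0.5000 4.0000]
K = S⁻¹·BᵀPA = [0.0417 0.3333]
A−BK = [-0.5833 1.3333; 0.9167 -1.6667]
AᵀP(A−BK) = [8.1042 -16.1667; -16.1667 32.6667]
P' = Q + AᵀP(A−BK) = [17.3542 -10.1667; -10.1667 36.6667]
tr(P') = 54.0208

54.0208


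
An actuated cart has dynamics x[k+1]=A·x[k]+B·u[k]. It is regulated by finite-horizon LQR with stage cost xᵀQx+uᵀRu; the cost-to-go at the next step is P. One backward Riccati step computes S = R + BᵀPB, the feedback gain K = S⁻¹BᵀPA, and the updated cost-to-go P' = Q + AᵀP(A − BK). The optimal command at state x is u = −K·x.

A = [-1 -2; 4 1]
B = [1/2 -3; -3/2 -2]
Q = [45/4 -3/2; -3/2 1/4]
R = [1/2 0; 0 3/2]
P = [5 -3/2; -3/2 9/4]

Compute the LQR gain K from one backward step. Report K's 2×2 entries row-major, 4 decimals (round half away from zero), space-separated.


BᵀP = [4.7500 -4.1250; -12.0000 0.0000]
S = R + BᵀPB = [1/2 0; 0 3/2] + [8.5625 -6.0000; -6.0000 36.0000] = [9.0625 -6.0000; -6.0000 37.5000]
BᵀPA = [-21.2500 -13.6250; 12.0000 24.0000]
K = S⁻¹·BᵀPA = [-2.3857 -1.2077; -0.0617 0.4468]
A−BK = [0.0077 -0.0558; 0.2981 0.0821]
AᵀP(A−BK) = [3.0447 1.4761; 1.4761 1.0731]
P' = Q + AᵀP(A−BK) = [14.2947 -0.0239; -0.0239 1.3231]
tr(P') = 15.6179

-2.3857 -1.2077 -0.0617 0.4468


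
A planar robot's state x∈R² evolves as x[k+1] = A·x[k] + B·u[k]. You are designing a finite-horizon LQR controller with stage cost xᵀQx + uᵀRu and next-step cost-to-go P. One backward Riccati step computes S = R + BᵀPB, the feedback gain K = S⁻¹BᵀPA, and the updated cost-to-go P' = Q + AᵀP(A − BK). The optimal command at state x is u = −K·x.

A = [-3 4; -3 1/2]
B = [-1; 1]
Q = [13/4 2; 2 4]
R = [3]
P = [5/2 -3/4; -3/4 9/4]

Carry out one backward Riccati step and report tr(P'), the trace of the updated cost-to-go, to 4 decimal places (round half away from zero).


BᵀP = [-3.2500 3.0000]
S = R + BᵀPB = [3] + [6.2500] = [9.2500]
BᵀPA = [0.7500 -11.5000]
K = S⁻¹·BᵀPA = [0.0811 -1.2432]
A−BK = [-2.9189 2.7568; -3.0811 1.7432]
AᵀP(A−BK) = [29.1892 -22.3176; -22.3176 23.2652]
P' = Q + AᵀP(A−BK) = [32.4392 -20.3176; -20.3176 27.2652]
tr(P') = 59.7044

59.7044


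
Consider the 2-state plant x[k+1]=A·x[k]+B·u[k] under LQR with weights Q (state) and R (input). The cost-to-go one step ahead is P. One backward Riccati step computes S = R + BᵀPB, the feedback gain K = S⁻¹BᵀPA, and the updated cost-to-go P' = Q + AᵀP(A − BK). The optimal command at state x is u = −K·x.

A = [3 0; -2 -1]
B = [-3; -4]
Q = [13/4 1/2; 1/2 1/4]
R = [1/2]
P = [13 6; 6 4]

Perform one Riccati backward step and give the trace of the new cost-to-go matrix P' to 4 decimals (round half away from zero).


BᵀP = [-63.0000 -34.0000]
S = R + BᵀPB = [1/2] + [325.0000] = [325.5000]
BᵀPA = [-121.0000 34.0000]
K = S⁻¹·BᵀPA = [-0.3717 0.1045]
A−BK = [1.8848 0.3134; -3.4869 -0.5822]
AᵀP(A−BK) = [16.0200 2.6390; 2.6390 0.4485]
P' = Q + AᵀP(A−BK) = [19.2700 3.1390; 3.1390 0.6985]
tr(P') = 19.9685

19.9685


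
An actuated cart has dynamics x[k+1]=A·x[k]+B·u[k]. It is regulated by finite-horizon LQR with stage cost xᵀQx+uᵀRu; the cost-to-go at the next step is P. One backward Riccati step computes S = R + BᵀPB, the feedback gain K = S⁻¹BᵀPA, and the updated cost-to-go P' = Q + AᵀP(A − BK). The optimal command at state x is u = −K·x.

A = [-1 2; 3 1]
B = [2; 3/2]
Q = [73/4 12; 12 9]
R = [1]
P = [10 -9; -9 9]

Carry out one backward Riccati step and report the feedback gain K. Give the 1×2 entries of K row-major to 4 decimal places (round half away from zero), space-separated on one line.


-2.7586 1.1724

BᵀP = [6.5000 -4.5000]
S = R + BᵀPB = [1] + [6.2500] = [7.2500]
BᵀPA = [-20.0000 8.5000]
K = S⁻¹·BᵀPA = [-2.7586 1.1724]
A−BK = [4.5172 -0.3448; 7.1379 -0.7586]
AᵀP(A−BK) = [89.8276 -14.5517; -14.5517 3.0345]
P' = Q + AᵀP(A−BK) = [108.0776 -2.5517; -2.5517 12.0345]
tr(P') = 120.1121


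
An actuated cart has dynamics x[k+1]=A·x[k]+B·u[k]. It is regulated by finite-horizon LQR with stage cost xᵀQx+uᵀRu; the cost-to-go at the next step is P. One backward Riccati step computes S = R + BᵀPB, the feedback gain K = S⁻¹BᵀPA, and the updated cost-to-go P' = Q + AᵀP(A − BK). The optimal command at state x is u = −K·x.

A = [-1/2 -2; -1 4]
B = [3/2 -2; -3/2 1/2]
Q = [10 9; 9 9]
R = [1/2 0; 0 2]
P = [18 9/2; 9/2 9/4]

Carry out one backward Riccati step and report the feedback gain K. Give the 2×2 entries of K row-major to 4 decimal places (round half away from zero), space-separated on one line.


BᵀP = [20.2500 3.3750; -33.7500 -7.8750]
S = R + BᵀPB = [1/2 0; 0 2] + [25.3125 -38.8125; -38.8125 63.5625] = [25.8125 -38.8125; -38.8125 65.5625]
BᵀPA = [-13.5000 -27.0000; 24.7500 36.0000]
K = S⁻¹·BᵀPA = [0.4062 -2.0059; 0.6180 -0.6384]
A−BK = [0.1266 -0.2679; -0.6997 1.3104]
AᵀP(A−BK) = [1.4390 -2.2797; -2.2797 4.8226]
P' = Q + AᵀP(A−BK) = [11.4390 6.7203; 6.7203 13.8226]
tr(P') = 25.2616

0.4062 -2.0059 0.6180 -0.6384


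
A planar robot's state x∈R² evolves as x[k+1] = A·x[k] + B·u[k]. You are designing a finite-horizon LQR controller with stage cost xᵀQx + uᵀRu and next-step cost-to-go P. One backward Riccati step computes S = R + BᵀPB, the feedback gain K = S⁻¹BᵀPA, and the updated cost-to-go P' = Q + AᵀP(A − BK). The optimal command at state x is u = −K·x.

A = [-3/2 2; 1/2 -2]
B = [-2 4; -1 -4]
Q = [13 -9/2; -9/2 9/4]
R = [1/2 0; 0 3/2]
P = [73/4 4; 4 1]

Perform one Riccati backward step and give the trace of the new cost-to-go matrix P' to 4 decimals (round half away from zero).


BᵀP = [-40.5000 -9.0000; 57.0000 12.0000]
S = R + BᵀPB = [1/2 0; 0 3/2] + [90.0000 -126.0000; -126.0000 180.0000] = [90.5000 -126.0000; -126.0000 181.5000]
BᵀPA = [56.2500 -63.0000; -79.5000 90.0000]
K = S⁻¹·BᵀPA = [0.3499 -0.1719; -0.1951 0.3765]
A−BK = [-0.0198 0.1501; 0.0696 -0.6658]
AᵀP(A−BK) = [0.1193 -0.1463; -0.1463 0.2824]
P' = Q + AᵀP(A−BK) = [13.1193 -4.6463; -4.6463 2.5324]
tr(P') = 15.6517

15.6517


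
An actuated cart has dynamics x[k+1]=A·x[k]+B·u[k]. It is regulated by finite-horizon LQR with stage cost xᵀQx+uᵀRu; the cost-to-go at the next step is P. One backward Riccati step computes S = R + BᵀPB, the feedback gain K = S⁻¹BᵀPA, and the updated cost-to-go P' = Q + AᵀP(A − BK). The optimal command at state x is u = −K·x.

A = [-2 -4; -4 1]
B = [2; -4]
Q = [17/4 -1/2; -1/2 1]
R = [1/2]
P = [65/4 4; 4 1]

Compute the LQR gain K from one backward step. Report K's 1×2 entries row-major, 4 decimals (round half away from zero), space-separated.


-2.8000 -3.5429

BᵀP = [16.5000 4.0000]
S = R + BᵀPB = [1/2] + [17.0000] = [17.5000]
BᵀPA = [-49.0000 -62.0000]
K = S⁻¹·BᵀPA = [-2.8000 -3.5429]
A−BK = [3.6000 3.0857; -15.2000 -13.1714]
AᵀP(A−BK) = [7.8000 8.4000; 8.4000 9.3429]
P' = Q + AᵀP(A−BK) = [12.0500 7.9000; 7.9000 10.3429]
tr(P') = 22.3929


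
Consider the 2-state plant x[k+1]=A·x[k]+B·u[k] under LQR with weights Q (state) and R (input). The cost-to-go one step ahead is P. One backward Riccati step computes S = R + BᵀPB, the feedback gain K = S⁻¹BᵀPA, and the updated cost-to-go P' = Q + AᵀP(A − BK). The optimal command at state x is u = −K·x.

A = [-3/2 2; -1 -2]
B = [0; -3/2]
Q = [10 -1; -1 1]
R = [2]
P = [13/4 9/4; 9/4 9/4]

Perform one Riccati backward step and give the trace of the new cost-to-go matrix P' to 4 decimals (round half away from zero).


21.2323

BᵀP = [-3.3750 -3.3750]
S = R + BᵀPB = [2] + [5.0625] = [7.0625]
BᵀPA = [8.4375 0.0000]
K = S⁻¹·BᵀPA = [1.1947 0.0000]
A−BK = [-1.5000 2.0000; 0.7920 -2.0000]
AᵀP(A−BK) = [6.2323 -3.0000; -3.0000 4.0000]
P' = Q + AᵀP(A−BK) = [16.2323 -4.0000; -4.0000 5.0000]
tr(P') = 21.2323


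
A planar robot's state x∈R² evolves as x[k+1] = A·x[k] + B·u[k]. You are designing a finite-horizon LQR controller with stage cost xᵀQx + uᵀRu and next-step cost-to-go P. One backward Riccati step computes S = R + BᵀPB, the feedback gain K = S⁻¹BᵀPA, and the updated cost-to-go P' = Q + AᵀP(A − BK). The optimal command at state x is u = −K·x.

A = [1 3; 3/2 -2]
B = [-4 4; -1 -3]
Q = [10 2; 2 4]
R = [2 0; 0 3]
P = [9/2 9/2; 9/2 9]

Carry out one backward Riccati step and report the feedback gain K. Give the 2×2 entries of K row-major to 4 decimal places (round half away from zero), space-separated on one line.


BᵀP = [-22.5000 -27.0000; 4.5000 -9.0000]
S = R + BᵀPB = [2 0; 0 3] + [117.0000 -9.0000; -9.0000 45.0000] = [119.0000 -9.0000; -9.0000 48.0000]
BᵀPA = [-63.0000 -13.5000; -9.0000 31.5000]
K = S⁻¹·BᵀPA = [-0.5514 -0.0647; -0.2909 0.6441]
A−BK = [-0.0421 0.1646; 0.0759 -0.1324]
AᵀP(A−BK) = [0.8930 -0.5310; -0.5310 1.3366]
P' = Q + AᵀP(A−BK) = [10.8930 1.4690; 1.4690 5.3366]
tr(P') = 16.2296

-0.5514 -0.0647 -0.2909 0.6441


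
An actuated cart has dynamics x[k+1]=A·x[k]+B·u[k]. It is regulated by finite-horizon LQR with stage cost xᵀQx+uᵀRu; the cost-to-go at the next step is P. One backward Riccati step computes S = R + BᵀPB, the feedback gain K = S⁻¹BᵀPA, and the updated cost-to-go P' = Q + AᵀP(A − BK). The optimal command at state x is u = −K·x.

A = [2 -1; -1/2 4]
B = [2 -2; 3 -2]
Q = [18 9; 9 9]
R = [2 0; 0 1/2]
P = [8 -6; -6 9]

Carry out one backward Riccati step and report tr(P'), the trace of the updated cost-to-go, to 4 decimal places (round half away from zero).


BᵀP = [-2.0000 15.0000; -4.0000 -6.0000]
S = R + BᵀPB = [2 0; 0 1/2] + [41.0000 -26.0000; -26.0000 20.0000] = [43.0000 -26.0000; -26.0000 20.5000]
BᵀPA = [-11.5000 62.0000; -5.0000 -20.0000]
K = S⁻¹·BᵀPA = [-1.7798 3.6545; -2.5012 3.6594]
A−BK = [0.5572 -0.9903; -0.1630 0.3552]
AᵀP(A−BK) = [13.2762 -24.6764; -24.6764 46.6083]
P' = Q + AᵀP(A−BK) = [31.2762 -15.6764; -15.6764 55.6083]
tr(P') = 86.8844

86.8844


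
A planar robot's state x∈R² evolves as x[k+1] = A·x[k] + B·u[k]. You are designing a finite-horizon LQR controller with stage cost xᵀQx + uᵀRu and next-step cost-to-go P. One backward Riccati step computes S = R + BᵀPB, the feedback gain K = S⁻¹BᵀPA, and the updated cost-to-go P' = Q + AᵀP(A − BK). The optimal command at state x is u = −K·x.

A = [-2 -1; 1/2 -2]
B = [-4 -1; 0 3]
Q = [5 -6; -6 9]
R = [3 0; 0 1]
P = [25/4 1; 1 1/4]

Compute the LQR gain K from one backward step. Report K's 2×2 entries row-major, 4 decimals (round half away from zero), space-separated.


BᵀP = [-25.0000 -4.0000; -3.2500 -0.2500]
S = R + BᵀPB = [3 0; 0 1] + [100.0000 13.0000; 13.0000 2.5000] = [103.0000 13.0000; 13.0000 3.5000]
BᵀPA = [48.0000 33.0000; 6.3750 3.7500]
K = S⁻¹·BᵀPA = [0.4445 0.3486; 0.1704 -0.2232]
A−BK = [-0.0516 0.1710; -0.0111 -1.3303]
AᵀP(A−BK) = [0.6396 0.4421; 0.4421 0.5845]
P' = Q + AᵀP(A−BK) = [5.6396 -5.5579; -5.5579 9.5845]
tr(P') = 15.2241

0.4445 0.3486 0.1704 -0.2232


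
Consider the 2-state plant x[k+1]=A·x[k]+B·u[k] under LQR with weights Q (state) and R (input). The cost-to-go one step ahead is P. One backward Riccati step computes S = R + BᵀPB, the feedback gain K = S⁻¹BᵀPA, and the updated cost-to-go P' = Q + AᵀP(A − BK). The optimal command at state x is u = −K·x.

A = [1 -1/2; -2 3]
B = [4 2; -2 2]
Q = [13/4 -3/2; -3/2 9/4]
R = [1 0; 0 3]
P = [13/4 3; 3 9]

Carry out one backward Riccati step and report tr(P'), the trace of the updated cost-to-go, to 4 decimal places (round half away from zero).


BᵀP = [7.0000 -6.0000; 12.5000 24.0000]
S = R + BᵀPB = [1 0; 0 3] + [40.0000 2.0000; 2.0000 73.0000] = [41.0000 2.0000; 2.0000 76.0000]
BᵀPA = [19.0000 -21.5000; -35.5000 65.7500]
K = S⁻¹·BᵀPA = [0.4868 -0.5673; -0.4799 0.8801]
A−BK = [0.0125 0.0092; -0.0665 0.1052]
AᵀP(A−BK) = [0.9633 -1.6038; -1.6038 2.7511]
P' = Q + AᵀP(A−BK) = [4.2133 -3.1038; -3.1038 5.0011]
tr(P') = 9.2144

9.2144


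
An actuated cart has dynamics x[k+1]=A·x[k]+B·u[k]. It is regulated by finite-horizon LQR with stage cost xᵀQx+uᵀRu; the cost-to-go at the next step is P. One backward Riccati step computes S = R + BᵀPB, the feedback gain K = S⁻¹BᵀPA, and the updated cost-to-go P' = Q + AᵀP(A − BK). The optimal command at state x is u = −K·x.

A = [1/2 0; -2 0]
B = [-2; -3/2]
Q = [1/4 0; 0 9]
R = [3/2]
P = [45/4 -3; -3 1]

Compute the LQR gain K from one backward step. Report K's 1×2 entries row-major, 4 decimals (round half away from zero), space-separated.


BᵀP = [-18.0000 4.5000]
S = R + BᵀPB = [3/2] + [29.2500] = [30.7500]
BᵀPA = [-18.0000 0.0000]
K = S⁻¹·BᵀPA = [-0.5854 0.0000]
A−BK = [-0.6707 0.0000; -2.8780 0.0000]
AᵀP(A−BK) = [2.2759 0.0000; 0.0000 0.0000]
P' = Q + AᵀP(A−BK) = [2.5259 0.0000; 0.0000 9.0000]
tr(P') = 11.5259

-0.5854 0.0000


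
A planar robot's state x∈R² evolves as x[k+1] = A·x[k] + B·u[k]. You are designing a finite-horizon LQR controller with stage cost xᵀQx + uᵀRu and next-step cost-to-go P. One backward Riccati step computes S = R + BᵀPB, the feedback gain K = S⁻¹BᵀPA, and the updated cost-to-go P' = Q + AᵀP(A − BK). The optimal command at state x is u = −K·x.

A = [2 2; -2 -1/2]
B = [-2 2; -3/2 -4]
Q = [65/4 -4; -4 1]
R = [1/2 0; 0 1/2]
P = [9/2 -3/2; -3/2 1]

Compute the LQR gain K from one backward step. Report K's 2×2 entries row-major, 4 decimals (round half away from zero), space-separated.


BᵀP = [-6.7500 1.5000; 15.0000 -7.0000]
S = R + BᵀPB = [1/2 0; 0 1/2] + [11.2500 -19.5000; -19.5000 58.0000] = [11.7500 -19.5000; -19.5000 58.5000]
BᵀPA = [-16.5000 -14.2500; 44.0000 33.5000]
K = S⁻¹·BᵀPA = [-0.3492 -0.5873; 0.6357 0.3769]
A−BK = [0.0301 0.0716; 0.0191 0.1266]
AᵀP(A−BK) = [0.2658 0.2267; 0.2267 0.2554]
P' = Q + AᵀP(A−BK) = [16.5158 -3.7733; -3.7733 1.2554]
tr(P') = 17.7712

-0.3492 -0.5873 0.6357 0.3769


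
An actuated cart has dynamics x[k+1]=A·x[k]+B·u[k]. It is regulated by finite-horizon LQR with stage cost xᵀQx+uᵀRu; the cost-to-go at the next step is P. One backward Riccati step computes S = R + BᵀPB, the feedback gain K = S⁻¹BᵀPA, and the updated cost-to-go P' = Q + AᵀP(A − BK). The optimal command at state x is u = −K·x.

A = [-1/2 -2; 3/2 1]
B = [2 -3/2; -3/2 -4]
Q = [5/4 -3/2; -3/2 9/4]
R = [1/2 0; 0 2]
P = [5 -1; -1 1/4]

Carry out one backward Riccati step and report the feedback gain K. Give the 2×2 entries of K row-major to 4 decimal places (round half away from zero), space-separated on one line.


-0.3599 -0.9156 -0.0551 0.0770

BᵀP = [11.5000 -2.3750; -3.5000 0.5000]
S = R + BᵀPB = [1/2 0; 0 2] + [26.5625 -7.7500; -7.7500 3.2500] = [27.0625 -7.7500; -7.7500 5.2500]
BᵀPA = [-9.3125 -25.3750; 2.5000 7.5000]
K = S⁻¹·BᵀPA = [-0.3599 -0.9156; -0.0551 0.0770]
A−BK = [0.1372 -0.0533; 0.7400 -0.0655]
AᵀP(A−BK) = [0.0988 0.1560; 0.1560 0.4393]
P' = Q + AᵀP(A−BK) = [1.3488 -1.3440; -1.3440 2.6893]
tr(P') = 4.0381


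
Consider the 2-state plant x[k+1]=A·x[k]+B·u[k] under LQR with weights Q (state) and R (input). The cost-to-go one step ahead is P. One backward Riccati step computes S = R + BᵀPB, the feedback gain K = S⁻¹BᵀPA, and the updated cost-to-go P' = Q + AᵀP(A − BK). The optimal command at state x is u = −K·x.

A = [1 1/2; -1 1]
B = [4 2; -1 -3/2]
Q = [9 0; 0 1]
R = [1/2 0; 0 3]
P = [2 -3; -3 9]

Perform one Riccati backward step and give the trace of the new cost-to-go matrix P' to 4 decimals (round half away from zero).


12.3655

BᵀP = [11.0000 -21.0000; 8.5000 -19.5000]
S = R + BᵀPB = [1/2 0; 0 3] + [65.0000 53.5000; 53.5000 46.2500] = [65.5000 53.5000; 53.5000 49.2500]
BᵀPA = [32.0000 -15.5000; 28.0000 -15.2500]
K = S⁻¹·BᵀPA = [0.2145 0.1444; 0.3355 -0.4665]
A−BK = [-0.5290 0.8554; -0.2822 0.4447]
AᵀP(A−BK) = [0.7415 -1.0586; -1.0586 1.6240]
P' = Q + AᵀP(A−BK) = [9.7415 -1.0586; -1.0586 2.6240]
tr(P') = 12.3655


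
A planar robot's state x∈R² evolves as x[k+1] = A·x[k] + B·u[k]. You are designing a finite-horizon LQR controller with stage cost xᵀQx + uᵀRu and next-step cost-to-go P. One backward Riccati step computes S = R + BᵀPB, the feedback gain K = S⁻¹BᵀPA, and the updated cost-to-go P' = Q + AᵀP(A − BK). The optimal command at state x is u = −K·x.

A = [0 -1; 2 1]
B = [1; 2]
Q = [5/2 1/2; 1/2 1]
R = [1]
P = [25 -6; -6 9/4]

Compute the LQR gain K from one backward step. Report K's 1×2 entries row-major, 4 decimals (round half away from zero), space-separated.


-0.2727 -1.3182

BᵀP = [13.0000 -1.5000]
S = R + BᵀPB = [1] + [10.0000] = [11.0000]
BᵀPA = [-3.0000 -14.5000]
K = S⁻¹·BᵀPA = [-0.2727 -1.3182]
A−BK = [0.2727 0.3182; 2.5455 3.6364]
AᵀP(A−BK) = [8.1818 12.5455; 12.5455 20.1364]
P' = Q + AᵀP(A−BK) = [10.6818 13.0455; 13.0455 21.1364]
tr(P') = 31.8182


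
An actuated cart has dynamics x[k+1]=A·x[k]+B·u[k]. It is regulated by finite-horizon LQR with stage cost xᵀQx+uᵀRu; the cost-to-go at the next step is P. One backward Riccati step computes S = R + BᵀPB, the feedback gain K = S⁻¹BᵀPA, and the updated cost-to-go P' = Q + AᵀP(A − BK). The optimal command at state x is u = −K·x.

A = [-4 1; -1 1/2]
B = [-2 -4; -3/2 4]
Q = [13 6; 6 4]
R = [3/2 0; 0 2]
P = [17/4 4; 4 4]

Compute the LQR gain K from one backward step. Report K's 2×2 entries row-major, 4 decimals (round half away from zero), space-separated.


BᵀP = [-14.5000 -14.0000; -1.0000 0.0000]
S = R + BᵀPB = [3/2 0; 0 2] + [50.0000 2.0000; 2.0000 4.0000] = [51.5000 2.0000; 2.0000 6.0000]
BᵀPA = [72.0000 -21.5000; 4.0000 -1.0000]
K = S⁻¹·BᵀPA = [1.3902 -0.4164; 0.2033 -0.0279]
A−BK = [-0.4066 0.0557; 0.2721 -0.0131]
AᵀP(A−BK) = [3.0951 -0.9082; -0.9082 0.2697]
P' = Q + AᵀP(A−BK) = [16.0951 5.0918; 5.0918 4.2697]
tr(P') = 20.3648

1.3902 -0.4164 0.2033 -0.0279


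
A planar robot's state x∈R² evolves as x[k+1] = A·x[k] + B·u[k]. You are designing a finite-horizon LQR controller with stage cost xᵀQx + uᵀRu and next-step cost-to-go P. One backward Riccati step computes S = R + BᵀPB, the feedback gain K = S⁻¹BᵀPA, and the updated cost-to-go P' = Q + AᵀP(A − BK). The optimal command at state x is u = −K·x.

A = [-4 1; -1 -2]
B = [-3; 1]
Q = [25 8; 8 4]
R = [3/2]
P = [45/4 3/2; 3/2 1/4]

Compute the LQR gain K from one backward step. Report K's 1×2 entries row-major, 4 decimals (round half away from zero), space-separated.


BᵀP = [-32.2500 -4.2500]
S = R + BᵀPB = [3/2] + [92.5000] = [94.0000]
BᵀPA = [133.2500 -23.7500]
K = S⁻¹·BᵀPA = [1.4176 -0.2527]
A−BK = [0.2527 0.2420; -2.4176 -1.7473]
AᵀP(A−BK) = [3.3610 -0.3331; -0.3331 0.2493]
P' = Q + AᵀP(A−BK) = [28.3610 7.6669; 7.6669 4.2493]
tr(P') = 32.6104

1.4176 -0.2527


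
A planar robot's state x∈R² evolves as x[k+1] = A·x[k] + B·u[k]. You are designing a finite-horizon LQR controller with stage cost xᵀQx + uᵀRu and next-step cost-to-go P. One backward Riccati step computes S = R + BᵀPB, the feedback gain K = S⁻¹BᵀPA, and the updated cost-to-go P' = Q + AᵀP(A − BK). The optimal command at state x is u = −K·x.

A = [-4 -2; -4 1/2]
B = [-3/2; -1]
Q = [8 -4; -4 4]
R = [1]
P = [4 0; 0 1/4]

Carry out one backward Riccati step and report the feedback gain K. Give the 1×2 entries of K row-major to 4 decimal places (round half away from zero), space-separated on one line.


2.4390 1.1585

BᵀP = [-6.0000 -0.2500]
S = R + BᵀPB = [1] + [9.2500] = [10.2500]
BᵀPA = [25.0000 11.8750]
K = S⁻¹·BᵀPA = [2.4390 1.1585]
A−BK = [-0.3415 -0.2622; -1.5610 1.6585]
AᵀP(A−BK) = [7.0244 2.5366; 2.5366 2.3049]
P' = Q + AᵀP(A−BK) = [15.0244 -1.4634; -1.4634 6.3049]
tr(P') = 21.3293


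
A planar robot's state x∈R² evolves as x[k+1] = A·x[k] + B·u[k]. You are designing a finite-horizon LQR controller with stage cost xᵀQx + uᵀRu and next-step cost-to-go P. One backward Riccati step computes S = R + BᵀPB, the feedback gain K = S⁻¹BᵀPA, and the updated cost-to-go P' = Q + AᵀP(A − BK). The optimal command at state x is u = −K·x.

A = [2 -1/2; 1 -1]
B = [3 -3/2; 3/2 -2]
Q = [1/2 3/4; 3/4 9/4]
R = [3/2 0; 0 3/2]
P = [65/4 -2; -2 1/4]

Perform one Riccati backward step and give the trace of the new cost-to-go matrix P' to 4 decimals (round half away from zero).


BᵀP = [45.7500 -5.6250; -20.3750 2.5000]
S = R + BᵀPB = [3/2 0; 0 3/2] + [128.8125 -57.3750; -57.3750 25.5625] = [130.3125 -57.3750; -57.3750 27.0625]
BᵀPA = [85.8750 -17.2500; -38.2500 7.6875]
K = S⁻¹·BᵀPA = [0.5514 -0.1098; -0.2445 0.0514]
A−BK = [-0.0208 -0.0937; -0.3160 -0.7326]
AᵀP(A−BK) = [0.5514 -0.1098; -0.1098 0.0243]
P' = Q + AᵀP(A−BK) = [1.0514 0.6402; 0.6402 2.2743]
tr(P') = 3.3256

3.3256


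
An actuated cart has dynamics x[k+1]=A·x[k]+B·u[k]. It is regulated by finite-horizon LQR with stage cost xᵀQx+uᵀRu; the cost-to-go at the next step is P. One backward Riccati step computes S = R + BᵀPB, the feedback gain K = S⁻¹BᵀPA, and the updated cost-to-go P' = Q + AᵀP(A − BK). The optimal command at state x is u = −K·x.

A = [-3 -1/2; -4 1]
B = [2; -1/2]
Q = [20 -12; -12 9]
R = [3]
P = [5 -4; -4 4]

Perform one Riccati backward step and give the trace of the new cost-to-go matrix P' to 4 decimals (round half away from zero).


42.7500

BᵀP = [12.0000 -10.0000]
S = R + BᵀPB = [3] + [29.0000] = [32.0000]
BᵀPA = [4.0000 -16.0000]
K = S⁻¹·BᵀPA = [0.1250 -0.5000]
A−BK = [-3.2500 0.5000; -3.9375 0.7500]
AᵀP(A−BK) = [12.5000 -2.5000; -2.5000 1.2500]
P' = Q + AᵀP(A−BK) = [32.5000 -14.5000; -14.5000 10.2500]
tr(P') = 42.7500


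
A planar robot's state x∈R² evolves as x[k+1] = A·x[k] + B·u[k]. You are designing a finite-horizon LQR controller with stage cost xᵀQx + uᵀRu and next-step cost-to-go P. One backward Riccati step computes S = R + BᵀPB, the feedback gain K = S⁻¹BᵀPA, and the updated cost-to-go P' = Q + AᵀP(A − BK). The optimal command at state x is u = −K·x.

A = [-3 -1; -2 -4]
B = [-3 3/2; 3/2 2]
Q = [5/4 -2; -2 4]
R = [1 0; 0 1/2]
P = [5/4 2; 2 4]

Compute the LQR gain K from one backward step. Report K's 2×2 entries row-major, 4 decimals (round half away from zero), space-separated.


0.2575 -0.3246 -1.2562 -1.6045

BᵀP = [-0.7500 0.0000; 5.8750 11.0000]
S = R + BᵀPB = [1 0; 0 1/2] + [2.2500 -1.1250; -1.1250 30.8125] = [3.2500 -1.1250; -1.1250 31.3125]
BᵀPA = [2.2500 0.7500; -39.6250 -49.8750]
K = S⁻¹·BᵀPA = [0.2575 -0.3246; -1.2562 -1.6045]
A−BK = [-0.3433 0.4328; 0.1262 -0.3041]
AᵀP(A−BK) = [0.8930 0.9030; 0.9030 1.4701]
P' = Q + AᵀP(A−BK) = [2.1430 -1.0970; -1.0970 5.4701]
tr(P') = 7.6132


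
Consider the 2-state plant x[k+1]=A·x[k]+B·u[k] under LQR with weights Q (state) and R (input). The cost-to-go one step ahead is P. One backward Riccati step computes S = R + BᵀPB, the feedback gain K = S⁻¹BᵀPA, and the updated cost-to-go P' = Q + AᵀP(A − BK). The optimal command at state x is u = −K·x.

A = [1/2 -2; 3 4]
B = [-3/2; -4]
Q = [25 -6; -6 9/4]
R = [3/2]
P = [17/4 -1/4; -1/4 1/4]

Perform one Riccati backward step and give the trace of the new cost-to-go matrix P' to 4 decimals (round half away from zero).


47.4443

BᵀP = [-5.3750 -0.6250]
S = R + BᵀPB = [3/2] + [10.5625] = [12.0625]
BᵀPA = [-4.5625 8.2500]
K = S⁻¹·BᵀPA = [-0.3782 0.6839]
A−BK = [-0.0674 -0.9741; 1.4870 6.7358]
AᵀP(A−BK) = [0.8368 2.8705; 2.8705 19.3575]
P' = Q + AᵀP(A−BK) = [25.8368 -3.1295; -3.1295 21.6075]
tr(P') = 47.4443


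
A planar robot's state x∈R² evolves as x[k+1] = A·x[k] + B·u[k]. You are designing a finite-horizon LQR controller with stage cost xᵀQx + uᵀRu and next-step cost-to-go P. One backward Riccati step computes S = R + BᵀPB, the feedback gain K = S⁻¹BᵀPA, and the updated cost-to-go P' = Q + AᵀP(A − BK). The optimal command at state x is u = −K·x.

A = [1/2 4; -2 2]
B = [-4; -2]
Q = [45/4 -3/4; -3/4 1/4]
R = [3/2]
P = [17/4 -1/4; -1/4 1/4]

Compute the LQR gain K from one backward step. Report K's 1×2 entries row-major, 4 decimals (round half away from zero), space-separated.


-0.1391 -0.9774

BᵀP = [-16.5000 0.5000]
S = R + BᵀPB = [3/2] + [65.0000] = [66.5000]
BᵀPA = [-9.2500 -65.0000]
K = S⁻¹·BᵀPA = [-0.1391 -0.9774]
A−BK = [-0.0564 0.0902; -2.2782 0.0451]
AᵀP(A−BK) = [1.2758 0.2086; 0.2086 1.4662]
P' = Q + AᵀP(A−BK) = [12.5258 -0.5414; -0.5414 1.7162]
tr(P') = 14.2420


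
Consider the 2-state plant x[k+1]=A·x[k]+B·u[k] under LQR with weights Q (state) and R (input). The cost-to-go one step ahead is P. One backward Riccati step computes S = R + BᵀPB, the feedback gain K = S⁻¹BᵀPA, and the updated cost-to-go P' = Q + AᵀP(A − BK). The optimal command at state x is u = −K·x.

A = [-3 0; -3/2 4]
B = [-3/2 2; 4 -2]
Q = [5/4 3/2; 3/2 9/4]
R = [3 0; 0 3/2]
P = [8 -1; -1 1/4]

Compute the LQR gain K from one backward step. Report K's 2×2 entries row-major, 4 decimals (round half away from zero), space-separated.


BᵀP = [-16.0000 2.5000; 18.0000 -2.5000]
S = R + BᵀPB = [3 0; 0 3/2] + [34.0000 -37.0000; -37.0000 41.0000] = [37.0000 -37.0000; -37.0000 42.5000]
BᵀPA = [44.2500 10.0000; -50.2500 -10.0000]
K = S⁻¹·BᵀPA = [0.1050 0.2703; -1.0909 0.0000]
A−BK = [-0.6606 0.4054; -4.1020 2.9189]
AᵀP(A−BK) = [4.0964 -1.4595; -1.4595 1.2973]
P' = Q + AᵀP(A−BK) = [5.3464 0.0405; 0.0405 3.5473]
tr(P') = 8.8937

0.1050 0.2703 -1.0909 0.0000


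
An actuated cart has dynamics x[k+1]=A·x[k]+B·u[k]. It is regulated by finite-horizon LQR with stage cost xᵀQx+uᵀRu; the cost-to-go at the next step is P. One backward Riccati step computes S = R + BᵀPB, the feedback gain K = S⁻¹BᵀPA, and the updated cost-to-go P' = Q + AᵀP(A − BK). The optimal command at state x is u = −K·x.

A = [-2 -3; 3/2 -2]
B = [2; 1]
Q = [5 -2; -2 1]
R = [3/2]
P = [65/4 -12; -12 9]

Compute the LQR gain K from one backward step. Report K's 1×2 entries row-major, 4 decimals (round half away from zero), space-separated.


BᵀP = [20.5000 -15.0000]
S = R + BᵀPB = [3/2] + [26.0000] = [27.5000]
BᵀPA = [-63.5000 -31.5000]
K = S⁻¹·BᵀPA = [-2.3091 -1.1455]
A−BK = [2.6182 -0.7091; 3.8091 -0.8545]
AᵀP(A−BK) = [10.6227 3.7636; 3.7636 2.1682]
P' = Q + AᵀP(A−BK) = [15.6227 1.7636; 1.7636 3.1682]
tr(P') = 18.7909

-2.3091 -1.1455


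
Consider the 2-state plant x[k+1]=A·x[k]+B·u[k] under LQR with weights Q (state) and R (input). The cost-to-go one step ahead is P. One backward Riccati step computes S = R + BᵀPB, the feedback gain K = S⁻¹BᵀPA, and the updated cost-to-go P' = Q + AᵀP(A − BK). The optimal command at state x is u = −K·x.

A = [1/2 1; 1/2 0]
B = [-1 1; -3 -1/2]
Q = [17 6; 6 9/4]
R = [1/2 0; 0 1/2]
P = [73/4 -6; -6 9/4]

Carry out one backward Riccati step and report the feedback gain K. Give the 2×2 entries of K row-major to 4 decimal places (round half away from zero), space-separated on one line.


-0.1783 -0.1183 0.2799 0.8401

BᵀP = [-0.2500 -0.7500; 21.2500 -7.1250]
S = R + BᵀPB = [1/2 0; 0 1/2] + [2.5000 0.1250; 0.1250 24.8125] = [3.0000 0.1250; 0.1250 25.3125]
BᵀPA = [-0.5000 -0.2500; 7.0625 21.2500]
K = S⁻¹·BᵀPA = [-0.1783 -0.1183; 0.2799 0.8401]
A−BK = [0.0418 0.0416; 0.1050 0.0650]
AᵀP(A−BK) = [0.0591 0.1327; 0.1327 0.3685]
P' = Q + AᵀP(A−BK) = [17.0591 6.1327; 6.1327 2.6185]
tr(P') = 19.6776


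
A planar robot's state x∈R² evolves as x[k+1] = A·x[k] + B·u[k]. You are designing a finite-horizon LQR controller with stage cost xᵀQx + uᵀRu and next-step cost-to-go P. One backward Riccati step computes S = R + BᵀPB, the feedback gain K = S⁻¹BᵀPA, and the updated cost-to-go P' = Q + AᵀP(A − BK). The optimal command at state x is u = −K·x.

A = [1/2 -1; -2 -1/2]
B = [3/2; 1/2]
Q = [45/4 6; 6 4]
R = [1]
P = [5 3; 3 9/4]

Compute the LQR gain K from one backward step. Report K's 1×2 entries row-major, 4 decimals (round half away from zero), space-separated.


BᵀP = [9.0000 5.6250]
S = R + BᵀPB = [1] + [16.3125] = [17.3125]
BᵀPA = [-6.7500 -11.8125]
K = S⁻¹·BᵀPA = [-0.3899 -0.6823]
A−BK = [1.0848 0.0235; -1.8051 -0.1588]
AᵀP(A−BK) = [1.6182 0.3944; 0.3944 0.5027]
P' = Q + AᵀP(A−BK) = [12.8682 6.3944; 6.3944 4.5027]
tr(P') = 17.3709

-0.3899 -0.6823


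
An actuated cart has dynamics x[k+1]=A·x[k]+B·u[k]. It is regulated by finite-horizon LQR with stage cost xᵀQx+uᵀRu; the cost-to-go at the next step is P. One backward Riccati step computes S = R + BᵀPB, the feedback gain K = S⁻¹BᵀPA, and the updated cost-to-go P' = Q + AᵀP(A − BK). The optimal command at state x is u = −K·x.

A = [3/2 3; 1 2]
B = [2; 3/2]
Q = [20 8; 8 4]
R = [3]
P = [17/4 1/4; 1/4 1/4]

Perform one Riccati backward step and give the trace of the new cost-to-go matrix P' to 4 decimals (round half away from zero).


BᵀP = [8.8750 0.8750]
S = R + BᵀPB = [3] + [19.0625] = [22.0625]
BᵀPA = [14.1875 28.3750]
K = S⁻¹·BᵀPA = [0.6431 1.2861]
A−BK = [0.2139 0.4278; 0.0354 0.0708]
AᵀP(A−BK) = [1.4391 2.8782; 2.8782 5.7564]
P' = Q + AᵀP(A−BK) = [21.4391 10.8782; 10.8782 9.7564]
tr(P') = 31.1955

31.1955


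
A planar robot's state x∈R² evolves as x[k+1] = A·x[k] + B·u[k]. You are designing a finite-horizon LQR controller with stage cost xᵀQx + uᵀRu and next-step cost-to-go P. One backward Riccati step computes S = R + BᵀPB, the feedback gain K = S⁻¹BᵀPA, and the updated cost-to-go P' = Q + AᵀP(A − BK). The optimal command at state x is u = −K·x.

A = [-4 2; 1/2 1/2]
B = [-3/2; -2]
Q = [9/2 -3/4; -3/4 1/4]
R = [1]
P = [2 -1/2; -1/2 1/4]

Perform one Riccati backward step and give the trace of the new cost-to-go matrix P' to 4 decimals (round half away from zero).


BᵀP = [-2.0000 0.2500]
S = R + BᵀPB = [1] + [2.5000] = [3.5000]
BᵀPA = [8.1250 -3.8750]
K = S⁻¹·BᵀPA = [2.3214 -1.1071]
A−BK = [-0.5179 0.3393; 5.1429 -1.7143]
AᵀP(A−BK) = [15.2009 -6.4420; -6.4420 2.7723]
P' = Q + AᵀP(A−BK) = [19.7009 -7.1920; -7.1920 3.0223]
tr(P') = 22.7232

22.7232


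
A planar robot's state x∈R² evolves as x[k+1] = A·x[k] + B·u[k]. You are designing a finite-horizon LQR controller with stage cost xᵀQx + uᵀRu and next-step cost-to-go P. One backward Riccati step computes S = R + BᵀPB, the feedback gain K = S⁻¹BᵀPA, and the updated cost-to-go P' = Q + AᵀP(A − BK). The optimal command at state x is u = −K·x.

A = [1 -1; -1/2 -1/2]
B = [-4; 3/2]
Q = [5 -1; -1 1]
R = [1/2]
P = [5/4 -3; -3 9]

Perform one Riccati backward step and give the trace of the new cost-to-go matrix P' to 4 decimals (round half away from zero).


BᵀP = [-9.5000 25.5000]
S = R + BᵀPB = [1/2] + [76.2500] = [76.7500]
BᵀPA = [-22.2500 -3.2500]
K = S⁻¹·BᵀPA = [-0.2899 -0.0423]
A−BK = [-0.1596 -1.1694; -0.0651 -0.4365]
AᵀP(A−BK) = [0.0497 0.0578; 0.0578 0.3624]
P' = Q + AᵀP(A−BK) = [5.0497 -0.9422; -0.9422 1.3624]
tr(P') = 6.4121

6.4121


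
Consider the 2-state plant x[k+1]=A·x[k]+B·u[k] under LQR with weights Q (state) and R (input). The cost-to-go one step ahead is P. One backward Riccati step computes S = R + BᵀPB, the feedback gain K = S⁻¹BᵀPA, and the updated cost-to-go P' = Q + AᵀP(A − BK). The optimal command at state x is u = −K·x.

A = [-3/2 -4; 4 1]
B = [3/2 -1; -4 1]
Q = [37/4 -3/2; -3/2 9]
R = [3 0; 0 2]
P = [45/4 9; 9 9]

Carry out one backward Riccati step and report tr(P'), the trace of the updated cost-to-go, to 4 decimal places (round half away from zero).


58.3796

BᵀP = [-19.1250 -22.5000; -2.2500 0.0000]
S = R + BᵀPB = [3 0; 0 2] + [61.3125 -3.3750; -3.3750 2.2500] = [64.3125 -3.3750; -3.3750 4.2500]
BᵀPA = [-61.3125 54.0000; 3.3750 9.0000]
K = S⁻¹·BᵀPA = [-0.9513 0.9921; 0.0387 2.9055]
A−BK = [-0.0344 -2.5827; 0.1560 2.0630]
AᵀP(A−BK) = [2.8540 -2.9764; -2.9764 37.2756]
P' = Q + AᵀP(A−BK) = [12.1040 -4.4764; -4.4764 46.2756]
tr(P') = 58.3796


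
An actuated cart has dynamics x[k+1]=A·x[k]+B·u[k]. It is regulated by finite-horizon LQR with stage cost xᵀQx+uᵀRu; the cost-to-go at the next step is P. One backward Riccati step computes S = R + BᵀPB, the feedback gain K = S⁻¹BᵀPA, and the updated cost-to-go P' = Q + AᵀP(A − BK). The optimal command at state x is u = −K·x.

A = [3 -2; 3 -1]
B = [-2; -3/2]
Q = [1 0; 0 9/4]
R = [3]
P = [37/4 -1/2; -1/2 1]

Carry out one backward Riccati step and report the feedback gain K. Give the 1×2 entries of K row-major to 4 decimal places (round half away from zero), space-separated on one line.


-1.3949 0.9172

BᵀP = [-17.7500 -0.5000]
S = R + BᵀPB = [3] + [36.2500] = [39.2500]
BᵀPA = [-54.7500 36.0000]
K = S⁻¹·BᵀPA = [-1.3949 0.9172]
A−BK = [0.2102 -0.1656; 0.9076 0.3758]
AᵀP(A−BK) = [6.8790 -3.7834; -3.7834 2.9809]
P' = Q + AᵀP(A−BK) = [7.8790 -3.7834; -3.7834 5.2309]
tr(P') = 13.1099


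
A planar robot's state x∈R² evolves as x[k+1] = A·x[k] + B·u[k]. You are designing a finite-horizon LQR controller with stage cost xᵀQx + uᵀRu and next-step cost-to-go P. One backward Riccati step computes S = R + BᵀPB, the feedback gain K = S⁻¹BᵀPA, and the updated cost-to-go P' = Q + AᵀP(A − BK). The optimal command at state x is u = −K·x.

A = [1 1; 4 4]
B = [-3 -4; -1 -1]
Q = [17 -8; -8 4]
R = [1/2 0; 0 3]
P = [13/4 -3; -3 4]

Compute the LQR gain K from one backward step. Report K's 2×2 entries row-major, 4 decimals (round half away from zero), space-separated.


-0.3011 -0.3011 0.8178 0.8178

BᵀP = [-6.7500 5.0000; -10.0000 8.0000]
S = R + BᵀPB = [1/2 0; 0 3] + [15.2500 22.0000; 22.0000 32.0000] = [15.7500 22.0000; 22.0000 35.0000]
BᵀPA = [13.2500 13.2500; 22.0000 22.0000]
K = S⁻¹·BᵀPA = [-0.3011 -0.3011; 0.8178 0.8178]
A−BK = [3.3680 3.3680; 4.5167 4.5167]
AᵀP(A−BK) = [29.2472 29.2472; 29.2472 29.2472]
P' = Q + AᵀP(A−BK) = [46.2472 21.2472; 21.2472 33.2472]
tr(P') = 79.4944


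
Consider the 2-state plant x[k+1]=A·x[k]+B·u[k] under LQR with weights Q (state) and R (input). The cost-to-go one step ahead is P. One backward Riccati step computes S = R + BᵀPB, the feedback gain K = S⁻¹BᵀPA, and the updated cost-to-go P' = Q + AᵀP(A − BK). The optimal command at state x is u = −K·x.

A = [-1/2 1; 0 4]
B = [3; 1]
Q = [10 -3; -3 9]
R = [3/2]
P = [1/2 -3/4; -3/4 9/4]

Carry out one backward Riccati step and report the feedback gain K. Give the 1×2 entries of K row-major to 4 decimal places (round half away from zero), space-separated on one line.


BᵀP = [0.7500 0.0000]
S = R + BᵀPB = [3/2] + [2.2500] = [3.7500]
BᵀPA = [-0.3750 0.7500]
K = S⁻¹·BᵀPA = [-0.1000 0.2000]
A−BK = [-0.2000 0.4000; 0.1000 3.8000]
AᵀP(A−BK) = [0.0875 1.3250; 1.3250 30.3500]
P' = Q + AᵀP(A−BK) = [10.0875 -1.6750; -1.6750 39.3500]
tr(P') = 49.4375

-0.1000 0.2000


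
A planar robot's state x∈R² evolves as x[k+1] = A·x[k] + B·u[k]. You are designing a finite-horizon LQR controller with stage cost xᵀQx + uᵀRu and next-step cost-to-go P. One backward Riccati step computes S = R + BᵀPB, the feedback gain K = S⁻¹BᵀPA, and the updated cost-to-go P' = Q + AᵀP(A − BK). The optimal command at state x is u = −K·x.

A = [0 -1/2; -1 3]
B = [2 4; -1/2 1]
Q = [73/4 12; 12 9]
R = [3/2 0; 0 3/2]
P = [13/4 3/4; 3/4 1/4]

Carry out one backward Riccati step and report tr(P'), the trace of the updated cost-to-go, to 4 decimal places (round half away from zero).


BᵀP = [6.1250 1.3750; 13.7500 3.2500]
S = R + BᵀPB = [3/2 0; 0 3/2] + [11.5625 25.8750; 25.8750 58.2500] = [13.0625 25.8750; 25.8750 59.7500]
BᵀPA = [-1.3750 1.0625; -3.2500 2.8750]
K = S⁻¹·BᵀPA = [0.0175 -0.0983; -0.0620 0.0907]
A−BK = [0.2129 -0.6662; -0.9293 2.8602]
AᵀP(A−BK) = [0.0727 -0.2154; -0.2154 0.6562]
P' = Q + AᵀP(A−BK) = [18.3227 11.7846; 11.7846 9.6562]
tr(P') = 27.9789

27.9789


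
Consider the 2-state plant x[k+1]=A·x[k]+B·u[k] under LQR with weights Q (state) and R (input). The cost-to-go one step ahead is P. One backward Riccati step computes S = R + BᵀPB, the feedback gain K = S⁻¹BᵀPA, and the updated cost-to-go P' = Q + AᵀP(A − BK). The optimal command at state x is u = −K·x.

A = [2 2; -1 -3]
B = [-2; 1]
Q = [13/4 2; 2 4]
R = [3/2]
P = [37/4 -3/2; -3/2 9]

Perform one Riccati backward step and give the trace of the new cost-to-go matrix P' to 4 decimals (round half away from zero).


BᵀP = [-20.0000 12.0000]
S = R + BᵀPB = [3/2] + [52.0000] = [53.5000]
BᵀPA = [-52.0000 -76.0000]
K = S⁻¹·BᵀPA = [-0.9720 -1.4206]
A−BK = [0.0561 -0.8411; -0.0280 -1.5794]
AᵀP(A−BK) = [1.4579 2.1308; 2.1308 28.0374]
P' = Q + AᵀP(A−BK) = [4.7079 4.1308; 4.1308 32.0374]
tr(P') = 36.7453

36.7453
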